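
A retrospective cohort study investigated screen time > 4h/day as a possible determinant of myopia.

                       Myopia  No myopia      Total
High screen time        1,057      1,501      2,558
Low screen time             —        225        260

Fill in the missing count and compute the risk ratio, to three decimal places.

The missing cell is in the unexposed row: 260 − 225 = 35.
So a = 1057, b = 1501, c = 35, d = 225.
RR = [a/(a+b)] / [c/(c+d)] = (1057/2558) / (35/260) = 0.41321/0.13462 = 3.06959

3.070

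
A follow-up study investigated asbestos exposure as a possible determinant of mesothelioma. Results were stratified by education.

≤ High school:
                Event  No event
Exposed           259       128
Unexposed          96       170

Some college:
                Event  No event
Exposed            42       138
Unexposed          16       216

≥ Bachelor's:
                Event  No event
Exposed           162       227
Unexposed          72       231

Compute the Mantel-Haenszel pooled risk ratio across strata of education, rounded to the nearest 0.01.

1.92

RR_MH = Σ(aᵢ·n₀ᵢ/nᵢ) / Σ(cᵢ·n₁ᵢ/nᵢ), with n₁ᵢ = aᵢ+bᵢ (exposed), n₀ᵢ = cᵢ+dᵢ (unexposed), nᵢ = n₁ᵢ+n₀ᵢ.
Stratum 1 (≤ High school): n₁ = 387, n₀ = 266, n = 653; a·n₀/n = 259·266/653 = 105.5038; c·n₁/n = 96·387/653 = 56.8943
Stratum 2 (Some college): n₁ = 180, n₀ = 232, n = 412; a·n₀/n = 42·232/412 = 23.6505; c·n₁/n = 16·180/412 = 6.9903
Stratum 3 (≥ Bachelor's): n₁ = 389, n₀ = 303, n = 692; a·n₀/n = 162·303/692 = 70.9335; c·n₁/n = 72·389/692 = 40.4740
RR_MH = (105.5038 + 23.6505 + 70.9335) / (56.8943 + 6.9903 + 40.4740) = 200.0878 / 104.3586 = 1.91731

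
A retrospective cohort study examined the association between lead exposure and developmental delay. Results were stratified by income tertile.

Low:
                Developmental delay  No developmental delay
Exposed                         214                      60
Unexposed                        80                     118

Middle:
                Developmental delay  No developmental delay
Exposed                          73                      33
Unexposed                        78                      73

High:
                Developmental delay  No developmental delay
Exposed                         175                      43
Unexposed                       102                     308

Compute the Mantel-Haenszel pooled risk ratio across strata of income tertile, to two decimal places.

RR_MH = Σ(aᵢ·n₀ᵢ/nᵢ) / Σ(cᵢ·n₁ᵢ/nᵢ), with n₁ᵢ = aᵢ+bᵢ (exposed), n₀ᵢ = cᵢ+dᵢ (unexposed), nᵢ = n₁ᵢ+n₀ᵢ.
Stratum 1 (Low): n₁ = 274, n₀ = 198, n = 472; a·n₀/n = 214·198/472 = 89.7712; c·n₁/n = 80·274/472 = 46.4407
Stratum 2 (Middle): n₁ = 106, n₀ = 151, n = 257; a·n₀/n = 73·151/257 = 42.8911; c·n₁/n = 78·106/257 = 32.1712
Stratum 3 (High): n₁ = 218, n₀ = 410, n = 628; a·n₀/n = 175·410/628 = 114.2516; c·n₁/n = 102·218/628 = 35.4076
RR_MH = (89.7712 + 42.8911 + 114.2516) / (46.4407 + 32.1712 + 35.4076) = 246.9138 / 114.0195 = 2.16554

2.17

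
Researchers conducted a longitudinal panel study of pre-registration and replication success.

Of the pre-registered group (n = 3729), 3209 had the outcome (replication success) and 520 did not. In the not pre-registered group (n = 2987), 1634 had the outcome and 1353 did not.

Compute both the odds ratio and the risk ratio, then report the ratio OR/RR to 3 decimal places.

From the description: a = 3209, b = 520, c = 1634, d = 1353.
OR = (3209·1353)/(520·1634) = 4341777/849680 = 5.10990
Risk in exposed = 3209/3729 = 0.86055; risk in unexposed = 1634/2987 = 0.54704; RR = 1.57312
OR/RR = 5.10990 / 1.57312 = 3.24827
The outcome is not rare, so the OR lies further from 1 than the RR.

3.248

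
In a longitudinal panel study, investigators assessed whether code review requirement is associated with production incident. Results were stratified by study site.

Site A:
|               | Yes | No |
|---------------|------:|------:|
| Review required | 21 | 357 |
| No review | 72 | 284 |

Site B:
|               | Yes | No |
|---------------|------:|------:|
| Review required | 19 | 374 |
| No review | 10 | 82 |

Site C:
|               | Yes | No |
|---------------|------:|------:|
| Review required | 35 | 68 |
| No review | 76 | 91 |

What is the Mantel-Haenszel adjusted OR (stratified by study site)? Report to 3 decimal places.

0.374

OR_MH = Σ(aᵢdᵢ/nᵢ) / Σ(bᵢcᵢ/nᵢ), where nᵢ is the stratum total.
Stratum 1 (Site A): n = 734; a·d/n = 21·284/734 = 8.1253; b·c/n = 357·72/734 = 35.0191
Stratum 2 (Site B): n = 485; a·d/n = 19·82/485 = 3.2124; b·c/n = 374·10/485 = 7.7113
Stratum 3 (Site C): n = 270; a·d/n = 35·91/270 = 11.7963; b·c/n = 68·76/270 = 19.1407
OR_MH = (8.1253 + 3.2124 + 11.7963) / (35.0191 + 7.7113 + 19.1407) = 23.1340 / 61.8712 = 0.37391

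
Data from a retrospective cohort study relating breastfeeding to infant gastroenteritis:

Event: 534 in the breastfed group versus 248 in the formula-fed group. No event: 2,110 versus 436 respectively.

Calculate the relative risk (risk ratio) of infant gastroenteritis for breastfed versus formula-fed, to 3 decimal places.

From the description: a = 534, b = 2110, c = 248, d = 436.
Risk in exposed = 534/2644 = 0.20197; risk in unexposed = 248/684 = 0.36257.
RR = 0.20197 / 0.36257 = 0.55704
The risk is 44% lower among the exposed than among the unexposed.

0.557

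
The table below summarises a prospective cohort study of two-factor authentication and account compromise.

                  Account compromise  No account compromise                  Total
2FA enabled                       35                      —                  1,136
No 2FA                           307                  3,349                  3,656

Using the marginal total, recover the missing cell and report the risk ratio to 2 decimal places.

The missing cell is in the exposed row: 1136 − 35 = 1101.
So a = 35, b = 1101, c = 307, d = 3349.
RR = [a/(a+b)] / [c/(c+d)] = (35/1136) / (307/3656) = 0.03081/0.08397 = 0.36691

0.37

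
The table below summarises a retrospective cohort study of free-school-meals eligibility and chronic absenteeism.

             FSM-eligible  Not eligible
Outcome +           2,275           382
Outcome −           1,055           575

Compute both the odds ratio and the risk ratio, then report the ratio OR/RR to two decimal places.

Reading the table with exposure as columns: a = 2275 (FSM-eligible, case), b = 1055 (FSM-eligible, non-case), c = 382 (Not eligible, case), d = 575.
OR = (2275·575)/(1055·382) = 1308125/403010 = 3.24589
Risk in exposed = 2275/3330 = 0.68318; risk in unexposed = 382/957 = 0.39916; RR = 1.71153
OR/RR = 3.24589 / 1.71153 = 1.89648
The outcome is not rare, so the OR lies further from 1 than the RR.

1.90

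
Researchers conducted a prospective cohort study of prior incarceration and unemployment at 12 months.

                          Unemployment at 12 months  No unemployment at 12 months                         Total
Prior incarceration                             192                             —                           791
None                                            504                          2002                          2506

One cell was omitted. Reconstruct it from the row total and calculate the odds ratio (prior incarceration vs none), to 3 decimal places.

The missing cell is in the exposed row: 791 − 192 = 599.
So a = 192, b = 599, c = 504, d = 2002.
OR = (a·d)/(b·c) = (192 × 2002) / (599 × 504) = 384384 / 301896 = 1.27323

1.273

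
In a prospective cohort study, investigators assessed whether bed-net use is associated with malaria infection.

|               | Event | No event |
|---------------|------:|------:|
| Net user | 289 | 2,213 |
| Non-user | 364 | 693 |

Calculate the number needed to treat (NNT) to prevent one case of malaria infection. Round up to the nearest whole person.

5

Risk in treated group = 289/2502 = 0.11551; risk in control = 364/1057 = 0.34437.
Absolute risk reduction = 0.34437 − 0.11551 = 0.22886
NNT = 1 / ARR = 1 / 0.22886 = 4.369 → round up → 5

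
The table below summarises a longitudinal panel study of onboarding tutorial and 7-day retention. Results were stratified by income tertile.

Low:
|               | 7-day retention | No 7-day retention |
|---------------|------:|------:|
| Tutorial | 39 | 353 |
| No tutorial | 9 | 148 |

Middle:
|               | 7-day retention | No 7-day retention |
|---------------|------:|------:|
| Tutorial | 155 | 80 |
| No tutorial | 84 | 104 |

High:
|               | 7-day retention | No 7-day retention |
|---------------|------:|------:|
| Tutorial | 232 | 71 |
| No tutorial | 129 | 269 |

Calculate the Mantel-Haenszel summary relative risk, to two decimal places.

1.95

RR_MH = Σ(aᵢ·n₀ᵢ/nᵢ) / Σ(cᵢ·n₁ᵢ/nᵢ), with n₁ᵢ = aᵢ+bᵢ (exposed), n₀ᵢ = cᵢ+dᵢ (unexposed), nᵢ = n₁ᵢ+n₀ᵢ.
Stratum 1 (Low): n₁ = 392, n₀ = 157, n = 549; a·n₀/n = 39·157/549 = 11.1530; c·n₁/n = 9·392/549 = 6.4262
Stratum 2 (Middle): n₁ = 235, n₀ = 188, n = 423; a·n₀/n = 155·188/423 = 68.8889; c·n₁/n = 84·235/423 = 46.6667
Stratum 3 (High): n₁ = 303, n₀ = 398, n = 701; a·n₀/n = 232·398/701 = 131.7204; c·n₁/n = 129·303/701 = 55.7589
RR_MH = (11.1530 + 68.8889 + 131.7204) / (6.4262 + 46.6667 + 55.7589) = 211.7623 / 108.8518 = 1.94542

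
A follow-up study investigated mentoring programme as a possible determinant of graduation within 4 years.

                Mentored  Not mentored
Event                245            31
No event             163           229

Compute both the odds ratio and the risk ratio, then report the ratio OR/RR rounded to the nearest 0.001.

2.205

Reading the table with exposure as columns: a = 245 (Mentored, case), b = 163 (Mentored, non-case), c = 31 (Not mentored, case), d = 229.
OR = (245·229)/(163·31) = 56105/5053 = 11.10330
Risk in exposed = 245/408 = 0.60049; risk in unexposed = 31/260 = 0.11923; RR = 5.03637
OR/RR = 11.10330 / 5.03637 = 2.20462
The outcome is not rare, so the OR lies further from 1 than the RR.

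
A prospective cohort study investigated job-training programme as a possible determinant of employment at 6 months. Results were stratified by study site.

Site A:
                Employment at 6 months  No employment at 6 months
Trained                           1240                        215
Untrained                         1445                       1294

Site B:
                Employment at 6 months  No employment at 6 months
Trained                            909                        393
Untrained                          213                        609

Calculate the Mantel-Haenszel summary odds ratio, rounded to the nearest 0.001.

5.668

OR_MH = Σ(aᵢdᵢ/nᵢ) / Σ(bᵢcᵢ/nᵢ), where nᵢ is the stratum total.
Stratum 1 (Site A): n = 4194; a·d/n = 1240·1294/4194 = 382.5846; b·c/n = 215·1445/4194 = 74.0761
Stratum 2 (Site B): n = 2124; a·d/n = 909·609/2124 = 260.6314; b·c/n = 393·213/2124 = 39.4110
OR_MH = (382.5846 + 260.6314) / (74.0761 + 39.4110) = 643.2160 / 113.4871 = 5.66775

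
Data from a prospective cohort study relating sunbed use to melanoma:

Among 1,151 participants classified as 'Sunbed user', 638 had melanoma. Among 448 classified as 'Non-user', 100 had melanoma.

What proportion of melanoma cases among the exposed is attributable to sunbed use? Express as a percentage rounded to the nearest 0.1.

59.7

From the description: a = 638, b = 513, c = 100, d = 348.
Risk in exposed = 638/1151 = 0.55430; risk in unexposed = 100/448 = 0.22321.
RR = 0.55430/0.22321 = 2.48327
AR% = (RR − 1)/RR × 100 = (2.48327 − 1)/2.48327 × 100 = 59.7305%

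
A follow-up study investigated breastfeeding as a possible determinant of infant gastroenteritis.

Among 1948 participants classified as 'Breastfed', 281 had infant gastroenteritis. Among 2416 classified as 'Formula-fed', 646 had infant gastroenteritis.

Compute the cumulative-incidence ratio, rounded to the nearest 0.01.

From the description: a = 281, b = 1667, c = 646, d = 1770.
Risk in exposed = 281/1948 = 0.14425; risk in unexposed = 646/2416 = 0.26738.
RR = 0.14425 / 0.26738 = 0.53949
The risk is 46% lower among the exposed than among the unexposed.

0.54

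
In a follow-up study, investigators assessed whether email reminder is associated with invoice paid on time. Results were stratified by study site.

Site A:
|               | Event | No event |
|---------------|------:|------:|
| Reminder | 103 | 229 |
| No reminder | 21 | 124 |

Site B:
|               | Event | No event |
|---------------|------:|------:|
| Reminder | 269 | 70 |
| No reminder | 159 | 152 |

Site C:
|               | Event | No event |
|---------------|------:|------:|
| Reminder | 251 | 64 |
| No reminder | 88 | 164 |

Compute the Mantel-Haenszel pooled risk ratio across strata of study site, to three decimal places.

RR_MH = Σ(aᵢ·n₀ᵢ/nᵢ) / Σ(cᵢ·n₁ᵢ/nᵢ), with n₁ᵢ = aᵢ+bᵢ (exposed), n₀ᵢ = cᵢ+dᵢ (unexposed), nᵢ = n₁ᵢ+n₀ᵢ.
Stratum 1 (Site A): n₁ = 332, n₀ = 145, n = 477; a·n₀/n = 103·145/477 = 31.3103; c·n₁/n = 21·332/477 = 14.6164
Stratum 2 (Site B): n₁ = 339, n₀ = 311, n = 650; a·n₀/n = 269·311/650 = 128.7062; c·n₁/n = 159·339/650 = 82.9246
Stratum 3 (Site C): n₁ = 315, n₀ = 252, n = 567; a·n₀/n = 251·252/567 = 111.5556; c·n₁/n = 88·315/567 = 48.8889
RR_MH = (31.3103 + 128.7062 + 111.5556) / (14.6164 + 82.9246 + 48.8889) = 271.5720 / 146.4299 = 1.85462

1.855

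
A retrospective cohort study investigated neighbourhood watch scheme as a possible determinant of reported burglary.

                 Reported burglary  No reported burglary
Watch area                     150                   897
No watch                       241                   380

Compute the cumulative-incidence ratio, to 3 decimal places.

0.369

Cells: a = 150, b = 897, c = 241, d = 380.
Risk in exposed = 150/1047 = 0.14327; risk in unexposed = 241/621 = 0.38808.
RR = 0.14327 / 0.38808 = 0.36916
The risk is 63% lower among the exposed than among the unexposed.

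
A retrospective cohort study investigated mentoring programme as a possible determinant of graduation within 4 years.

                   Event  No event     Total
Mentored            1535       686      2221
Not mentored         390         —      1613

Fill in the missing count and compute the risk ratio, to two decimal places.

The missing cell is in the unexposed row: 1613 − 390 = 1223.
So a = 1535, b = 686, c = 390, d = 1223.
RR = [a/(a+b)] / [c/(c+d)] = (1535/2221) / (390/1613) = 0.69113/0.24179 = 2.85844

2.86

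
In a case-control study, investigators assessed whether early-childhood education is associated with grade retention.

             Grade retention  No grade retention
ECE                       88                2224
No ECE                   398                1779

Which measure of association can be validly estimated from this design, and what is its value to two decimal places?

0.18

Cells: a = 88, b = 2224, c = 398, d = 1779.
This is a case-control study: participants were sampled on outcome status, so risks in the source population cannot be estimated directly — relative risk is not valid here. The odds ratio is the appropriate measure.
OR = (a·d)/(b·c) = (88 × 1779) / (2224 × 398) = 156552 / 885152 = 0.17686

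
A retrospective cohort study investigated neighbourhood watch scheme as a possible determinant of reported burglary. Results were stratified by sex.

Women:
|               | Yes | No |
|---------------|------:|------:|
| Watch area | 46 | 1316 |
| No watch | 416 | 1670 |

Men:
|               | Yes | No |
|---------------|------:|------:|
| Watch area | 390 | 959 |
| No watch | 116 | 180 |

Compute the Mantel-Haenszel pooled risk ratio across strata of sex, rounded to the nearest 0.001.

0.378

RR_MH = Σ(aᵢ·n₀ᵢ/nᵢ) / Σ(cᵢ·n₁ᵢ/nᵢ), with n₁ᵢ = aᵢ+bᵢ (exposed), n₀ᵢ = cᵢ+dᵢ (unexposed), nᵢ = n₁ᵢ+n₀ᵢ.
Stratum 1 (Women): n₁ = 1362, n₀ = 2086, n = 3448; a·n₀/n = 46·2086/3448 = 27.8295; c·n₁/n = 416·1362/3448 = 164.3248
Stratum 2 (Men): n₁ = 1349, n₀ = 296, n = 1645; a·n₀/n = 390·296/1645 = 70.1763; c·n₁/n = 116·1349/1645 = 95.1271
RR_MH = (27.8295 + 70.1763) / (164.3248 + 95.1271) = 98.0058 / 259.4519 = 0.37774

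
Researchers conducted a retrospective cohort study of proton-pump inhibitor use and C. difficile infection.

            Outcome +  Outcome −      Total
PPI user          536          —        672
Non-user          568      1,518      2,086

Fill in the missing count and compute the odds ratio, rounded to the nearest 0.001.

The missing cell is in the exposed row: 672 − 536 = 136.
So a = 536, b = 136, c = 568, d = 1518.
OR = (a·d)/(b·c) = (536 × 1518) / (136 × 568) = 813648 / 77248 = 10.53293

10.533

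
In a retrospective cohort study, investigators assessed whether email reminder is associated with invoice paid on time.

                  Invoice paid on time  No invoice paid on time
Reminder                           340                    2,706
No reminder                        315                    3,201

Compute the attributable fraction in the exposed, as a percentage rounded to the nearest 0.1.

19.7

Cells: a = 340, b = 2706, c = 315, d = 3201.
Risk in exposed = 340/3046 = 0.11162; risk in unexposed = 315/3516 = 0.08959.
RR = 0.11162/0.08959 = 1.24591
AR% = (RR − 1)/RR × 100 = (1.24591 − 1)/1.24591 × 100 = 19.7375%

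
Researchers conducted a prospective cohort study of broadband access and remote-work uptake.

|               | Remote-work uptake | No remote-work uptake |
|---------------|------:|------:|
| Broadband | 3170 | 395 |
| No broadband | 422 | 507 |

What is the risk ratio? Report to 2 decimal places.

Cells: a = 3170, b = 395, c = 422, d = 507.
Risk in exposed = 3170/3565 = 0.88920; risk in unexposed = 422/929 = 0.45425.
RR = 0.88920 / 0.45425 = 1.95751
The risk among the exposed is 1.96 times that among the unexposed.

1.96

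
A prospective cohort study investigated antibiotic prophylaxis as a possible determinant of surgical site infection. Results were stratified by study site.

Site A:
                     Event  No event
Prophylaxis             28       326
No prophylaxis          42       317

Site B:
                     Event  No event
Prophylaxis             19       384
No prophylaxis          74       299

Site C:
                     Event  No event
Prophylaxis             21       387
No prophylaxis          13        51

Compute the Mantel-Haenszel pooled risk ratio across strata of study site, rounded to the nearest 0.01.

0.37

RR_MH = Σ(aᵢ·n₀ᵢ/nᵢ) / Σ(cᵢ·n₁ᵢ/nᵢ), with n₁ᵢ = aᵢ+bᵢ (exposed), n₀ᵢ = cᵢ+dᵢ (unexposed), nᵢ = n₁ᵢ+n₀ᵢ.
Stratum 1 (Site A): n₁ = 354, n₀ = 359, n = 713; a·n₀/n = 28·359/713 = 14.0982; c·n₁/n = 42·354/713 = 20.8527
Stratum 2 (Site B): n₁ = 403, n₀ = 373, n = 776; a·n₀/n = 19·373/776 = 9.1327; c·n₁/n = 74·403/776 = 38.4304
Stratum 3 (Site C): n₁ = 408, n₀ = 64, n = 472; a·n₀/n = 21·64/472 = 2.8475; c·n₁/n = 13·408/472 = 11.2373
RR_MH = (14.0982 + 9.1327 + 2.8475) / (20.8527 + 38.4304 + 11.2373) = 26.0784 / 70.5204 = 0.36980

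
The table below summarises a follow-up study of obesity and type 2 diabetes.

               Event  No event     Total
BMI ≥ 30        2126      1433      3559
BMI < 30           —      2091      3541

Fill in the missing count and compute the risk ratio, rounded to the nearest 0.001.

The missing cell is in the unexposed row: 3541 − 2091 = 1450.
So a = 2126, b = 1433, c = 1450, d = 2091.
RR = [a/(a+b)] / [c/(c+d)] = (2126/3559) / (1450/3541) = 0.59736/0.40949 = 1.45879

1.459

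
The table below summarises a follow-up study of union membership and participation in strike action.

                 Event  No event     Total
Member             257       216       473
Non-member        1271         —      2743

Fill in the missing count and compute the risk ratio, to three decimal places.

1.173

The missing cell is in the unexposed row: 2743 − 1271 = 1472.
So a = 257, b = 216, c = 1271, d = 1472.
RR = [a/(a+b)] / [c/(c+d)] = (257/473) / (1271/2743) = 0.54334/0.46336 = 1.17261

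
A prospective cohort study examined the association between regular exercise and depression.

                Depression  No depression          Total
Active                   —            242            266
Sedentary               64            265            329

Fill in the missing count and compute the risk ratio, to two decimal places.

The missing cell is in the exposed row: 266 − 242 = 24.
So a = 24, b = 242, c = 64, d = 265.
RR = [a/(a+b)] / [c/(c+d)] = (24/266) / (64/329) = 0.09023/0.19453 = 0.46382

0.46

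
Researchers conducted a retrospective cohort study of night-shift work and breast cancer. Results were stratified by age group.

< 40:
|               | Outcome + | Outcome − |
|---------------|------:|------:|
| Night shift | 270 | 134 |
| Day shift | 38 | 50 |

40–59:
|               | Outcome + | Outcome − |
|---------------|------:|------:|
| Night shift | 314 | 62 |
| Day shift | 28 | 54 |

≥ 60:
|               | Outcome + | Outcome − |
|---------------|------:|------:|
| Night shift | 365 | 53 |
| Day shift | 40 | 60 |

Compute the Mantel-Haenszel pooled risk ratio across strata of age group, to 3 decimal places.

2.024

RR_MH = Σ(aᵢ·n₀ᵢ/nᵢ) / Σ(cᵢ·n₁ᵢ/nᵢ), with n₁ᵢ = aᵢ+bᵢ (exposed), n₀ᵢ = cᵢ+dᵢ (unexposed), nᵢ = n₁ᵢ+n₀ᵢ.
Stratum 1 (< 40): n₁ = 404, n₀ = 88, n = 492; a·n₀/n = 270·88/492 = 48.2927; c·n₁/n = 38·404/492 = 31.2033
Stratum 2 (40–59): n₁ = 376, n₀ = 82, n = 458; a·n₀/n = 314·82/458 = 56.2183; c·n₁/n = 28·376/458 = 22.9869
Stratum 3 (≥ 60): n₁ = 418, n₀ = 100, n = 518; a·n₀/n = 365·100/518 = 70.4633; c·n₁/n = 40·418/518 = 32.2780
RR_MH = (48.2927 + 56.2183 + 70.4633) / (31.2033 + 22.9869 + 32.2780) = 174.9743 / 86.4681 = 2.02357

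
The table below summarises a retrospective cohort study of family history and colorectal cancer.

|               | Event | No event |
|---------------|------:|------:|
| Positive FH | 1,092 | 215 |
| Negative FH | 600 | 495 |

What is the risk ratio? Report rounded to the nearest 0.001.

Cells: a = 1092, b = 215, c = 600, d = 495.
Risk in exposed = 1092/1307 = 0.83550; risk in unexposed = 600/1095 = 0.54795.
RR = 0.83550 / 0.54795 = 1.52479
The risk among the exposed is 1.52 times that among the unexposed.

1.525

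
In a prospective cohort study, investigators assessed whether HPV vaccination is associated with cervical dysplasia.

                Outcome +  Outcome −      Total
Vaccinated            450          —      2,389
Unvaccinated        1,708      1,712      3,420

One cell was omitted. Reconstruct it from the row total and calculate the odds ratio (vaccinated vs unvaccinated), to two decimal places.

0.23

The missing cell is in the exposed row: 2389 − 450 = 1939.
So a = 450, b = 1939, c = 1708, d = 1712.
OR = (a·d)/(b·c) = (450 × 1712) / (1939 × 1708) = 770400 / 3311812 = 0.23262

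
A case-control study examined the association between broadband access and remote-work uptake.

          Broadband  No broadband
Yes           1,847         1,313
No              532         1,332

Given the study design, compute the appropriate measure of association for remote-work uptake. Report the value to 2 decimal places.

3.52

Reading the table with exposure as columns: a = 1847 (Broadband, case), b = 532 (Broadband, non-case), c = 1313 (No broadband, case), d = 1332.
This is a case-control study: participants were sampled on outcome status, so risks in the source population cannot be estimated directly — relative risk is not valid here. The odds ratio is the appropriate measure.
OR = (a·d)/(b·c) = (1847 × 1332) / (532 × 1313) = 2460204 / 698516 = 3.52204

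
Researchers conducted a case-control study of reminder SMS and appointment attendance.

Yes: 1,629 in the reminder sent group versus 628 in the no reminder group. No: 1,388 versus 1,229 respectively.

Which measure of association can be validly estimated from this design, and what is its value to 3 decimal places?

2.297

From the description: a = 1629, b = 1388, c = 628, d = 1229.
This is a case-control study: participants were sampled on outcome status, so risks in the source population cannot be estimated directly — relative risk is not valid here. The odds ratio is the appropriate measure.
OR = (a·d)/(b·c) = (1629 × 1229) / (1388 × 628) = 2002041 / 871664 = 2.29680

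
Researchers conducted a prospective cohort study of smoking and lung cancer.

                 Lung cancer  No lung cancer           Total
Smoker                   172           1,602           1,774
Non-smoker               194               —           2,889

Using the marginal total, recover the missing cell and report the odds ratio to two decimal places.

1.49

The missing cell is in the unexposed row: 2889 − 194 = 2695.
So a = 172, b = 1602, c = 194, d = 2695.
OR = (a·d)/(b·c) = (172 × 2695) / (1602 × 194) = 463540 / 310788 = 1.49150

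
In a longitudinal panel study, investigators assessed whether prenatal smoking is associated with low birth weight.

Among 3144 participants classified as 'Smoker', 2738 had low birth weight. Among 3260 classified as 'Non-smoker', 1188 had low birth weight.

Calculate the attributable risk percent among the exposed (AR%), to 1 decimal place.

58.2

From the description: a = 2738, b = 406, c = 1188, d = 2072.
Risk in exposed = 2738/3144 = 0.87087; risk in unexposed = 1188/3260 = 0.36442.
RR = 0.87087/0.36442 = 2.38975
AR% = (RR − 1)/RR × 100 = (2.38975 − 1)/2.38975 × 100 = 58.1546%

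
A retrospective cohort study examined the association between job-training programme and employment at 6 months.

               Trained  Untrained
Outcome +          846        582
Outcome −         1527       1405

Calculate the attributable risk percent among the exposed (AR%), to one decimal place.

Reading the table with exposure as columns: a = 846 (Trained, case), b = 1527 (Trained, non-case), c = 582 (Untrained, case), d = 1405.
Risk in exposed = 846/2373 = 0.35651; risk in unexposed = 582/1987 = 0.29290.
RR = 0.35651/0.29290 = 1.21716
AR% = (RR − 1)/RR × 100 = (1.21716 − 1)/1.21716 × 100 = 17.8415%

17.8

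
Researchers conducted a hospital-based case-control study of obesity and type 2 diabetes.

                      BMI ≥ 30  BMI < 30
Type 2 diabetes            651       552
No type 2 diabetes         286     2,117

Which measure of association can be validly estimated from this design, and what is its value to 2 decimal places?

8.73

Reading the table with exposure as columns: a = 651 (BMI ≥ 30, case), b = 286 (BMI ≥ 30, non-case), c = 552 (BMI < 30, case), d = 2117.
This is a hospital-based case-control study: participants were sampled on outcome status, so risks in the source population cannot be estimated directly — relative risk is not valid here. The odds ratio is the appropriate measure.
OR = (a·d)/(b·c) = (651 × 2117) / (286 × 552) = 1378167 / 157872 = 8.72965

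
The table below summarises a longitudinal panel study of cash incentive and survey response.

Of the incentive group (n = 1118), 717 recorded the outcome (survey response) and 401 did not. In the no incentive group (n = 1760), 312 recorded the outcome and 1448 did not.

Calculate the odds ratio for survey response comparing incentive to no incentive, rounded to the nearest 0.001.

From the description: a = 717, b = 401, c = 312, d = 1448.
OR = (a·d)/(b·c) = (717 × 1448) / (401 × 312) = 1038216 / 125112 = 8.29829
The odds of survey response are about 8.30 times as high in the incentive group.

8.298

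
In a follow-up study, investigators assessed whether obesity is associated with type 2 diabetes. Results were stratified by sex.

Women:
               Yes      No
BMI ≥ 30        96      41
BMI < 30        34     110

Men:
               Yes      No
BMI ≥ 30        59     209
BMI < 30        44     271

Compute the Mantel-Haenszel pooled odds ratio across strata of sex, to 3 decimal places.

3.135

OR_MH = Σ(aᵢdᵢ/nᵢ) / Σ(bᵢcᵢ/nᵢ), where nᵢ is the stratum total.
Stratum 1 (Women): n = 281; a·d/n = 96·110/281 = 37.5801; b·c/n = 41·34/281 = 4.9609
Stratum 2 (Men): n = 583; a·d/n = 59·271/583 = 27.4254; b·c/n = 209·44/583 = 15.7736
OR_MH = (37.5801 + 27.4254) / (4.9609 + 15.7736) = 65.0055 / 20.7344 = 3.13514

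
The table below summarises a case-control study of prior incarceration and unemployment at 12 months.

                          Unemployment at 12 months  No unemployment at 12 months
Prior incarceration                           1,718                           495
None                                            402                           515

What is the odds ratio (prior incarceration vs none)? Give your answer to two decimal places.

4.45

Cells: a = 1718, b = 495, c = 402, d = 515.
OR = (a·d)/(b·c) = (1718 × 515) / (495 × 402) = 884770 / 198990 = 4.44630
The odds of unemployment at 12 months are about 4.45 times as high in the prior incarceration group.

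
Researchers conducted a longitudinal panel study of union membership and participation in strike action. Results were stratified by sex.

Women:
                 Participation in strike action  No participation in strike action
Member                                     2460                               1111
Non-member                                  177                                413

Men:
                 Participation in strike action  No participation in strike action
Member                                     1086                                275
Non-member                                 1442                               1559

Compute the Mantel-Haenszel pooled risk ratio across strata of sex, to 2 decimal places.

RR_MH = Σ(aᵢ·n₀ᵢ/nᵢ) / Σ(cᵢ·n₁ᵢ/nᵢ), with n₁ᵢ = aᵢ+bᵢ (exposed), n₀ᵢ = cᵢ+dᵢ (unexposed), nᵢ = n₁ᵢ+n₀ᵢ.
Stratum 1 (Women): n₁ = 3571, n₀ = 590, n = 4161; a·n₀/n = 2460·590/4161 = 348.8104; c·n₁/n = 177·3571/4161 = 151.9027
Stratum 2 (Men): n₁ = 1361, n₀ = 3001, n = 4362; a·n₀/n = 1086·3001/4362 = 747.1541; c·n₁/n = 1442·1361/4362 = 449.9225
RR_MH = (348.8104 + 747.1541) / (151.9027 + 449.9225) = 1095.9644 / 601.8252 = 1.82107

1.82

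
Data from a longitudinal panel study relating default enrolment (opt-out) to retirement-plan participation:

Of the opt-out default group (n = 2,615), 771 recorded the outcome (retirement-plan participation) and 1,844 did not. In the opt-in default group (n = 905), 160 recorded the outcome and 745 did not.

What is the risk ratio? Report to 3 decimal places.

1.668

From the description: a = 771, b = 1844, c = 160, d = 745.
Risk in exposed = 771/2615 = 0.29484; risk in unexposed = 160/905 = 0.17680.
RR = 0.29484 / 0.17680 = 1.66767
The risk among the exposed is 1.67 times that among the unexposed.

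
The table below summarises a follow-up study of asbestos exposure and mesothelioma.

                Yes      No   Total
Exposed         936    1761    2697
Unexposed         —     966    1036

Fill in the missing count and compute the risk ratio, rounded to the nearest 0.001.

5.136

The missing cell is in the unexposed row: 1036 − 966 = 70.
So a = 936, b = 1761, c = 70, d = 966.
RR = [a/(a+b)] / [c/(c+d)] = (936/2697) / (70/1036) = 0.34705/0.06757 = 5.13637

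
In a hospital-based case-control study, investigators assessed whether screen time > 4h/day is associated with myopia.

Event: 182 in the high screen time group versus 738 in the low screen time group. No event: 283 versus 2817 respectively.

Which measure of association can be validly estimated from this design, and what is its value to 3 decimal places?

From the description: a = 182, b = 283, c = 738, d = 2817.
This is a hospital-based case-control study: participants were sampled on outcome status, so risks in the source population cannot be estimated directly — relative risk is not valid here. The odds ratio is the appropriate measure.
OR = (a·d)/(b·c) = (182 × 2817) / (283 × 738) = 512694 / 208854 = 2.45480

2.455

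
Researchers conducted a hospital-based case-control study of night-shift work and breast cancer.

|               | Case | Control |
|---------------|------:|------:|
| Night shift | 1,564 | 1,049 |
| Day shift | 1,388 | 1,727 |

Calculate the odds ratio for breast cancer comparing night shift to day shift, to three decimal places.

Cells: a = 1564, b = 1049, c = 1388, d = 1727.
OR = (a·d)/(b·c) = (1564 × 1727) / (1049 × 1388) = 2701028 / 1456012 = 1.85509
The odds of breast cancer are about 1.86 times as high in the night shift group.

1.855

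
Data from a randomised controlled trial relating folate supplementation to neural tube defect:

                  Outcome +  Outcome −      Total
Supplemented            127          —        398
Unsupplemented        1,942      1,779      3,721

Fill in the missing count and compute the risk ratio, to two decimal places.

0.61

The missing cell is in the exposed row: 398 − 127 = 271.
So a = 127, b = 271, c = 1942, d = 1779.
RR = [a/(a+b)] / [c/(c+d)] = (127/398) / (1942/3721) = 0.31910/0.52190 = 0.61141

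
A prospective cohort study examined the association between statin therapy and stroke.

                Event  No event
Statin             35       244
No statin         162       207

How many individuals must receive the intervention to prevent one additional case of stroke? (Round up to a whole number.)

Risk in treated group = 35/279 = 0.12545; risk in control = 162/369 = 0.43902.
Absolute risk reduction = 0.43902 − 0.12545 = 0.31358
NNT = 1 / ARR = 1 / 0.31358 = 3.189 → round up → 4

4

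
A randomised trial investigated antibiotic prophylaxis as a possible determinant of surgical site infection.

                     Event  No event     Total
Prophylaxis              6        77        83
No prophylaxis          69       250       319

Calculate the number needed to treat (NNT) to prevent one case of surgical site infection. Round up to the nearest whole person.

Risk in treated group = 6/83 = 0.07229; risk in control = 69/319 = 0.21630.
Absolute risk reduction = 0.21630 − 0.07229 = 0.14401
NNT = 1 / ARR = 1 / 0.14401 = 6.944 → round up → 7

7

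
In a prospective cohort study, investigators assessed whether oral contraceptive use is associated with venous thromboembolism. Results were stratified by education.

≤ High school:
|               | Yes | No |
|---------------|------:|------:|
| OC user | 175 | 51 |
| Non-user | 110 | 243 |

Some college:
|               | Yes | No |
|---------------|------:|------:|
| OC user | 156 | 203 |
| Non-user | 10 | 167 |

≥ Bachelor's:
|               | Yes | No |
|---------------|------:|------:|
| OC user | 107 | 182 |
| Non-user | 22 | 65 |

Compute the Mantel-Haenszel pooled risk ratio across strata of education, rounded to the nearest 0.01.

RR_MH = Σ(aᵢ·n₀ᵢ/nᵢ) / Σ(cᵢ·n₁ᵢ/nᵢ), with n₁ᵢ = aᵢ+bᵢ (exposed), n₀ᵢ = cᵢ+dᵢ (unexposed), nᵢ = n₁ᵢ+n₀ᵢ.
Stratum 1 (≤ High school): n₁ = 226, n₀ = 353, n = 579; a·n₀/n = 175·353/579 = 106.6926; c·n₁/n = 110·226/579 = 42.9361
Stratum 2 (Some college): n₁ = 359, n₀ = 177, n = 536; a·n₀/n = 156·177/536 = 51.5149; c·n₁/n = 10·359/536 = 6.6978
Stratum 3 (≥ Bachelor's): n₁ = 289, n₀ = 87, n = 376; a·n₀/n = 107·87/376 = 24.7580; c·n₁/n = 22·289/376 = 16.9096
RR_MH = (106.6926 + 51.5149 + 24.7580) / (42.9361 + 6.6978 + 16.9096) = 182.9655 / 66.5434 = 2.74956

2.75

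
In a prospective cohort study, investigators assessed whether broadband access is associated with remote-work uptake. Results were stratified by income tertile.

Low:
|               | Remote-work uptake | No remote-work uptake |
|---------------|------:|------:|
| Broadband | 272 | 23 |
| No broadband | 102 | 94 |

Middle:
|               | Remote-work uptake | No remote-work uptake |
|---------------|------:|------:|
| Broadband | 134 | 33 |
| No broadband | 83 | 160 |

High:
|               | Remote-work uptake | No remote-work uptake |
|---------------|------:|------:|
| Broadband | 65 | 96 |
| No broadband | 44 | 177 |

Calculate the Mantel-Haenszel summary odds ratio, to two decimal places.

OR_MH = Σ(aᵢdᵢ/nᵢ) / Σ(bᵢcᵢ/nᵢ), where nᵢ is the stratum total.
Stratum 1 (Low): n = 491; a·d/n = 272·94/491 = 52.0733; b·c/n = 23·102/491 = 4.7780
Stratum 2 (Middle): n = 410; a·d/n = 134·160/410 = 52.2927; b·c/n = 33·83/410 = 6.6805
Stratum 3 (High): n = 382; a·d/n = 65·177/382 = 30.1178; b·c/n = 96·44/382 = 11.0576
OR_MH = (52.0733 + 52.2927 + 30.1178) / (4.7780 + 6.6805 + 11.0576) = 134.4838 / 22.5161 = 5.97279

5.97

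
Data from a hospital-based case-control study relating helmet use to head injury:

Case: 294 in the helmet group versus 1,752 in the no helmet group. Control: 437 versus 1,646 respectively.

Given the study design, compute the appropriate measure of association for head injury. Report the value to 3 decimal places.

0.632

From the description: a = 294, b = 437, c = 1752, d = 1646.
This is a hospital-based case-control study: participants were sampled on outcome status, so risks in the source population cannot be estimated directly — relative risk is not valid here. The odds ratio is the appropriate measure.
OR = (a·d)/(b·c) = (294 × 1646) / (437 × 1752) = 483924 / 765624 = 0.63206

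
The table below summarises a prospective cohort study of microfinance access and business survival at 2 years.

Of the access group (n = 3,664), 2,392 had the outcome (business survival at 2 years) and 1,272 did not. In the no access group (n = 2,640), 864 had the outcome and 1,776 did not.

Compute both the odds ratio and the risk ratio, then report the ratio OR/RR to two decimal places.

From the description: a = 2392, b = 1272, c = 864, d = 1776.
OR = (2392·1776)/(1272·864) = 4248192/1099008 = 3.86548
Risk in exposed = 2392/3664 = 0.65284; risk in unexposed = 864/2640 = 0.32727; RR = 1.99478
OR/RR = 3.86548 / 1.99478 = 1.93779
The outcome is not rare, so the OR lies further from 1 than the RR.

1.94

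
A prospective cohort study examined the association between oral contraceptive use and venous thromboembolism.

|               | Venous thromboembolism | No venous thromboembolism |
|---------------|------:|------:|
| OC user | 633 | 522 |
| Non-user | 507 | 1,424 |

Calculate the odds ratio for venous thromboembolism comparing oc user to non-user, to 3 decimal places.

Cells: a = 633, b = 522, c = 507, d = 1424.
OR = (a·d)/(b·c) = (633 × 1424) / (522 × 507) = 901392 / 264654 = 3.40593
The odds of venous thromboembolism are about 3.41 times as high in the oc user group.

3.406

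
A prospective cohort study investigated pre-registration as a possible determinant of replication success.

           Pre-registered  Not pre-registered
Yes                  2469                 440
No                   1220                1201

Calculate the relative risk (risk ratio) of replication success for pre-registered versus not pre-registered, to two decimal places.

Reading the table with exposure as columns: a = 2469 (Pre-registered, case), b = 1220 (Pre-registered, non-case), c = 440 (Not pre-registered, case), d = 1201.
Risk in exposed = 2469/3689 = 0.66929; risk in unexposed = 440/1641 = 0.26813.
RR = 0.66929 / 0.26813 = 2.49614
The risk among the exposed is 2.50 times that among the unexposed.

2.50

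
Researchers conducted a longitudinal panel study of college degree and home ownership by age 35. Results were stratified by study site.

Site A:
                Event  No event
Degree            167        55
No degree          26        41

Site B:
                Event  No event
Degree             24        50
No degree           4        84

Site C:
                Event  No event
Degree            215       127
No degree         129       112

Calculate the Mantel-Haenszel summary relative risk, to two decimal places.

RR_MH = Σ(aᵢ·n₀ᵢ/nᵢ) / Σ(cᵢ·n₁ᵢ/nᵢ), with n₁ᵢ = aᵢ+bᵢ (exposed), n₀ᵢ = cᵢ+dᵢ (unexposed), nᵢ = n₁ᵢ+n₀ᵢ.
Stratum 1 (Site A): n₁ = 222, n₀ = 67, n = 289; a·n₀/n = 167·67/289 = 38.7163; c·n₁/n = 26·222/289 = 19.9723
Stratum 2 (Site B): n₁ = 74, n₀ = 88, n = 162; a·n₀/n = 24·88/162 = 13.0370; c·n₁/n = 4·74/162 = 1.8272
Stratum 3 (Site C): n₁ = 342, n₀ = 241, n = 583; a·n₀/n = 215·241/583 = 88.8765; c·n₁/n = 129·342/583 = 75.6741
RR_MH = (38.7163 + 13.0370 + 88.8765) / (19.9723 + 1.8272 + 75.6741) = 140.6298 / 97.4736 = 1.44275

1.44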